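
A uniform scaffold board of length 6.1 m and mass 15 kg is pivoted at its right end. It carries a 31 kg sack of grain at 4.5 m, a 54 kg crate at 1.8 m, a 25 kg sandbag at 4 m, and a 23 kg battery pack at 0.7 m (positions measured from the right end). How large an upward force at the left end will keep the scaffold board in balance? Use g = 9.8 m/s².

Take moments about the right end.
Beam weight: 15 × 9.8 = 147 N down at 3.05 m → arm 3.05 m, τ = 147 × 3.05 = 448.3 N·m counterclockwise.
Sack of grain: 31 × 9.8 = 303.8 N down at 4.5 m → arm 4.5 m, τ = 303.8 × 4.5 = 1367 N·m counterclockwise.
Crate: 54 × 9.8 = 529.2 N down at 1.8 m → arm 1.8 m, τ = 529.2 × 1.8 = 952.6 N·m counterclockwise.
Sandbag: 25 × 9.8 = 245 N down at 4 m → arm 4 m, τ = 245 × 4 = 980 N·m counterclockwise.
Battery pack: 23 × 9.8 = 225.4 N down at 0.7 m → arm 0.7 m, τ = 225.4 × 0.7 = 157.8 N·m counterclockwise.
Net moment of the loads = 3906 N·m counterclockwise.
The upward force F acts at the left end, arm 6.1 m, giving F × 6.1 clockwise.
For rotational equilibrium, F × 6.1 = 3906, so F = 3906 / 6.1 = 640 N.

F ≈ 640 N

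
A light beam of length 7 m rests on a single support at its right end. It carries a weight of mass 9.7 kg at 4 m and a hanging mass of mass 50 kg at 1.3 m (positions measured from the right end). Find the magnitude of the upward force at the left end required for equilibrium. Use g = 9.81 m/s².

Take moments about the right end.
Weight: 9.7 × 9.81 = 95.16 N down at 4 m → arm 4 m, τ = 95.16 × 4 = 380.6 N·m counterclockwise.
Hanging mass: 50 × 9.81 = 490.5 N down at 1.3 m → arm 1.3 m, τ = 490.5 × 1.3 = 637.6 N·m counterclockwise.
Net moment of the loads = 1018 N·m counterclockwise.
The upward force F acts at the left end, arm 7 m, giving F × 7 clockwise.
Balancing moments: F × 7 = 1018, giving F = 1018 / 7 = 145 N.

F ≈ 145 N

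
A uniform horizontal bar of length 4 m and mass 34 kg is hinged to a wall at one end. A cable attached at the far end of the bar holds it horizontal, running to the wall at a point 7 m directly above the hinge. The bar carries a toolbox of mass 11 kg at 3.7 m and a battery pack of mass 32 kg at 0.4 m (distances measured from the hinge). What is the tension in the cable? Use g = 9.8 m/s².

Sum moments about the hinge (the unknown hinge reaction has zero arm there).
Beam weight: 34 × 9.8 = 333.2 N down at 2 m → arm 2 m, τ = 333.2 × 2 = 666.4 N·m clockwise.
Toolbox: 11 × 9.8 = 107.8 N down at 3.7 m → arm 3.7 m, τ = 107.8 × 3.7 = 398.9 N·m clockwise.
Battery pack: 32 × 9.8 = 313.6 N down at 0.4 m → arm 0.4 m, τ = 313.6 × 0.4 = 125.4 N·m clockwise.
Total clockwise load moment = 1191 N·m.
The cable tension T acts at 4 m; only its component perpendicular to the bar, T sinθ, produces torque. sinθ = h/√(h²+d²) = 7/√(7²+4²) = 0.8682.
For rotational equilibrium, T × 4 × 0.8682 = 1191, so T = 1191 / 3.473 = 343 N.

T ≈ 343 N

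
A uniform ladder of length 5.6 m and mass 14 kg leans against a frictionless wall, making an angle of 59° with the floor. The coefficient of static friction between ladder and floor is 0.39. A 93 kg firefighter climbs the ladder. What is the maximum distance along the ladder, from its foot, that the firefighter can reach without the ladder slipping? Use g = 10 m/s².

Choose the foot of the ladder as the axis so the floor normal and friction both act there and drop out.
Ladder weight 14×10 = 140 N acts at 2.8 m along the ladder; its horizontal arm is 2.8·cos59° = 1.442 m → τ = 201.9 N·m clockwise.
Firefighter weight 93×10 = 930 N at distance d → arm d·cos59° → τ = 930·d·0.515 clockwise.
Wall normal N at the top has arm L sinθ = 4.8 m counterclockwise, so Στ = 0 gives N·4.8 = 201.9 + 478.9·d.
ΣFy = 0 ⇒ N_floor = 1070 N, so the maximum friction is μ_s·N_floor = 0.39×1070 = 417.3 N. ΣFx = 0 ⇒ N_wall = f, so at the slipping point N = 417.3 N.
Substituting: 417.3×4.8 = 201.9 + 478.9·d ⇒ d = (2003 − 201.9) / 478.9 = 3.76 m.

d ≈ 3.76 m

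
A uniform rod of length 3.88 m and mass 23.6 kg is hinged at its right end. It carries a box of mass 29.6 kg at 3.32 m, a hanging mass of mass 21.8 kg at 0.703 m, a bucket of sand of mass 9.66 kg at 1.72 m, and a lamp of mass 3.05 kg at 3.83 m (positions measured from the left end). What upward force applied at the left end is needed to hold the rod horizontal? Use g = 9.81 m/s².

Taking torques about the right end:
Beam weight: 23.6 × 9.81 = 231.5 N down at 1.94 m → arm 1.94 m, τ = 231.5 × 1.94 = 449.1 N·m counterclockwise.
Box: 29.6 × 9.81 = 290.4 N down at 3.32 m → arm 0.56 m, τ = 290.4 × 0.56 = 162.6 N·m counterclockwise.
Hanging mass: 21.8 × 9.81 = 213.9 N down at 0.703 m → arm 3.177 m, τ = 213.9 × 3.177 = 679.6 N·m counterclockwise.
Bucket of sand: 9.66 × 9.81 = 94.76 N down at 1.72 m → arm 2.16 m, τ = 94.76 × 2.16 = 204.7 N·m counterclockwise.
Lamp: 3.05 × 9.81 = 29.92 N down at 3.83 m → arm 0.05 m, τ = 29.92 × 0.05 = 1.496 N·m counterclockwise.
Net moment of the loads = 1497 N·m counterclockwise.
The upward force F acts at the left end, arm 3.88 m, giving F × 3.88 clockwise.
Balancing moments: F × 3.88 = 1497, giving F = 1497 / 3.88 = 386 N.

F ≈ 386 N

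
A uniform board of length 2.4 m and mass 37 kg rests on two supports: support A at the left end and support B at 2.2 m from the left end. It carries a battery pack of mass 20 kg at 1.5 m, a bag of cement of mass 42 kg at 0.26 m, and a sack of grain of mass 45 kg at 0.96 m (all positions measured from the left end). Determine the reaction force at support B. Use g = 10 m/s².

Sum moments about support A (its reaction then has zero moment arm).
Beam weight: 37 × 10 = 370 N down at 1.2 m → arm 1.2 m, τ = 370 × 1.2 = 444 N·m clockwise.
Battery pack: 20 × 10 = 200 N down at 1.5 m → arm 1.5 m, τ = 200 × 1.5 = 300 N·m clockwise.
Bag of cement: 42 × 10 = 420 N down at 0.26 m → arm 0.26 m, τ = 420 × 0.26 = 109.2 N·m clockwise.
Sack of grain: 45 × 10 = 450 N down at 0.96 m → arm 0.96 m, τ = 450 × 0.96 = 432 N·m clockwise.
Net load moment about support A = 1285 N·m clockwise.
Reaction R at support B is upward at 2.2 m, arm 2.2 m → moment R × 2.2 counterclockwise.
Balancing moments: R × 2.2 = 1285, giving R = 584 N.

R_B ≈ 584 N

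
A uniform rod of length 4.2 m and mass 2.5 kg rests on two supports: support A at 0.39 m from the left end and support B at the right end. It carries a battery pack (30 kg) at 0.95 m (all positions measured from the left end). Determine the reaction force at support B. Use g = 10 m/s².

R_B ≈ 55.3 N

About support A:
Beam weight: 2.5 × 10 = 25 N down at 2.1 m → arm 1.71 m, τ = 25 × 1.71 = 42.75 N·m clockwise.
Battery pack: 30 × 10 = 300 N down at 0.95 m → arm 0.56 m, τ = 300 × 0.56 = 168 N·m clockwise.
Net load moment about support A = 210.8 N·m clockwise.
Reaction R at support B is upward at 4.2 m, arm 3.81 m → moment R × 3.81 counterclockwise.
Setting net torque to zero: R × 3.81 = 210.8 → R = 55.3 N.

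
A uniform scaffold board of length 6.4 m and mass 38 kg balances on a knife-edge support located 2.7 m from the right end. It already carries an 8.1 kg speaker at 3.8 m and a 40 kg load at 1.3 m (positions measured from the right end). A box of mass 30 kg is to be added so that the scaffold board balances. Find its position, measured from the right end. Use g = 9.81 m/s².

Take moments about the knife-edge support (at 2.7 m from the right end).
Beam weight: 38 × 9.81 = 372.8 N down at 3.2 m → arm 0.5 m, τ = 372.8 × 0.5 = 186.4 N·m counterclockwise.
Speaker: 8.1 × 9.81 = 79.46 N down at 3.8 m → arm 1.1 m, τ = 79.46 × 1.1 = 87.41 N·m counterclockwise.
Load: 40 × 9.81 = 392.4 N down at 1.3 m → arm 1.4 m, τ = 392.4 × 1.4 = 549.4 N·m clockwise.
Net moment of existing loads = 275.6 N·m clockwise.
The box weighs 30 × 9.81 = 294.3 N and must supply an equal counterclockwise moment, so its lever arm about the knife-edge support is 275.6 / 294.3 = 0.936 m.
That puts it at 2.7 + 0.936 = 3.64 m from the right end.

x ≈ 3.64 m from the right end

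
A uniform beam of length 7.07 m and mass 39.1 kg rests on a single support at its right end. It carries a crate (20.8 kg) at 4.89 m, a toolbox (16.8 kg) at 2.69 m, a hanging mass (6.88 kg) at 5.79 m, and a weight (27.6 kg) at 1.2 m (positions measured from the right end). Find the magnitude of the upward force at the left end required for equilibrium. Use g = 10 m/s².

F ≈ 506 N

Taking torques about the right end:
Beam weight: 39.1 × 10 = 391 N down at 3.535 m → arm 3.535 m, τ = 391 × 3.535 = 1382 N·m counterclockwise.
Crate: 20.8 × 10 = 208 N down at 4.89 m → arm 4.89 m, τ = 208 × 4.89 = 1017 N·m counterclockwise.
Toolbox: 16.8 × 10 = 168 N down at 2.69 m → arm 2.69 m, τ = 168 × 2.69 = 451.9 N·m counterclockwise.
Hanging mass: 6.88 × 10 = 68.8 N down at 5.79 m → arm 5.79 m, τ = 68.8 × 5.79 = 398.4 N·m counterclockwise.
Weight: 27.6 × 10 = 276 N down at 1.2 m → arm 1.2 m, τ = 276 × 1.2 = 331.2 N·m counterclockwise.
Net moment of the loads = 3580 N·m counterclockwise.
The upward force F acts at the left end, arm 7.07 m, giving F × 7.07 clockwise.
Balancing moments: F × 7.07 = 3580, giving F = 3580 / 7.07 = 506 N.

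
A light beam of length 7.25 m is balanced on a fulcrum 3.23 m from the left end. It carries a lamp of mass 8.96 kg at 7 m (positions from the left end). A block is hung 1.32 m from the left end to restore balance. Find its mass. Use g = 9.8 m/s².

m ≈ 17.7 kg

Take moments about the fulcrum (at 3.23 m from the left end).
Lamp: 8.96 × 9.8 = 87.81 N down at 7 m → arm 3.77 m, τ = 87.81 × 3.77 = 331 N·m clockwise.
Net moment of known loads = 331 N·m clockwise.
An unknown mass m at 1.32 m has arm 1.91 m; its moment is m·g·1.91 counterclockwise.
Balancing moments: m × 9.8 × 1.91 = 331, giving m = 331 / (9.8 × 1.91) = 17.7 kg.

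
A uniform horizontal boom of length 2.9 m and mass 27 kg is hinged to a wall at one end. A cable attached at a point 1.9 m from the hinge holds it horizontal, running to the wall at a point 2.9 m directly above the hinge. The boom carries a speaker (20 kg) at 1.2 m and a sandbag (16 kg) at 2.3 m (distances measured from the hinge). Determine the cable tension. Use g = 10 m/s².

T ≈ 629 N

Taking torques about the hinge:
Beam weight: 27 × 10 = 270 N down at 1.45 m → arm 1.45 m, τ = 270 × 1.45 = 391.5 N·m clockwise.
Speaker: 20 × 10 = 200 N down at 1.2 m → arm 1.2 m, τ = 200 × 1.2 = 240 N·m clockwise.
Sandbag: 16 × 10 = 160 N down at 2.3 m → arm 2.3 m, τ = 160 × 2.3 = 368 N·m clockwise.
Total clockwise load moment = 999.5 N·m.
The cable tension T acts at 1.9 m; only its component perpendicular to the boom, T sinθ, produces torque. sinθ = h/√(h²+d²) = 2.9/√(2.9²+1.9²) = 0.8365.
Στ = 0 ⇒ T × 1.9 × 0.8365 = 999.5 ⇒ T = 999.5 / 1.589 = 629 N.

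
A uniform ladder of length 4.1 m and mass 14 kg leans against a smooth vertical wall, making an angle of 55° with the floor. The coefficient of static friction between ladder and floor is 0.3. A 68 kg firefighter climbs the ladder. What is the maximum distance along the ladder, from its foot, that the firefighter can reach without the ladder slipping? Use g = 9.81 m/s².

d ≈ 1.7 m

Choose the foot of the ladder as the axis so the floor normal and friction both act there and drop out.
Ladder weight 14×9.81 = 137.3 N acts at 2.05 m along the ladder; its horizontal arm is 2.05·cos55° = 1.176 m → τ = 161.5 N·m clockwise.
Firefighter weight 68×9.81 = 667.1 N at distance d → arm d·cos55° → τ = 667.1·d·0.5736 clockwise.
Wall normal N at the top has arm L sinθ = 3.359 m counterclockwise, so Στ = 0 gives N·3.359 = 161.5 + 382.6·d.
ΣFy = 0 ⇒ N_floor = 804.4 N, so the maximum friction is μ_s·N_floor = 0.3×804.4 = 241.3 N. ΣFx = 0 ⇒ N_wall = f, so at the slipping point N = 241.3 N.
Substituting: 241.3×3.359 = 161.5 + 382.6·d ⇒ d = (810.5 − 161.5) / 382.6 = 1.7 m.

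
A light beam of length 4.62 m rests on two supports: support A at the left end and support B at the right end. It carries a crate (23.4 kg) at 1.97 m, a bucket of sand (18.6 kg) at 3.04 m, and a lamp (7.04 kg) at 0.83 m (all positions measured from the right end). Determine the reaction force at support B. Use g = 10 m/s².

Choose support A as the axis so its reaction then has zero moment arm.
Crate: 23.4 × 10 = 234 N down at 1.97 m → arm 2.65 m, τ = 234 × 2.65 = 620.1 N·m clockwise.
Bucket of sand: 18.6 × 10 = 186 N down at 3.04 m → arm 1.58 m, τ = 186 × 1.58 = 293.9 N·m clockwise.
Lamp: 7.04 × 10 = 70.4 N down at 0.83 m → arm 3.79 m, τ = 70.4 × 3.79 = 266.8 N·m clockwise.
Net load moment about support A = 1181 N·m clockwise.
Reaction R at support B is upward at 0 m, arm 4.62 m → moment R × 4.62 counterclockwise.
Setting net torque to zero: R × 4.62 = 1181 → R = 256 N.

R_B ≈ 256 N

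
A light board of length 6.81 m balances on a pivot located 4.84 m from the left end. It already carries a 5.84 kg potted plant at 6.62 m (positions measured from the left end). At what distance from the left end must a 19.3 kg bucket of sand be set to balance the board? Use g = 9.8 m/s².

x ≈ 4.3 m from the left end

Taking torques about the pivot (at 4.84 m from the left end):
Potted plant: 5.84 × 9.8 = 57.23 N down at 6.62 m → arm 1.78 m, τ = 57.23 × 1.78 = 101.9 N·m clockwise.
Net moment of existing loads = 101.9 N·m clockwise.
The bucket of sand weighs 19.3 × 9.8 = 189.1 N and must supply an equal counterclockwise moment, so its lever arm about the pivot is 101.9 / 189.1 = 0.539 m.
That puts it at 4.84 − 0.539 = 4.3 m from the left end.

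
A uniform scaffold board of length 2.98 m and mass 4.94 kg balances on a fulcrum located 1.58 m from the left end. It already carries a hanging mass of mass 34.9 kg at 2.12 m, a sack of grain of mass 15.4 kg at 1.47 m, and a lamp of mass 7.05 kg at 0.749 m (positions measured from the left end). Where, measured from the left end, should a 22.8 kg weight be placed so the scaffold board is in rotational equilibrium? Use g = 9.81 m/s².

x ≈ 1.1 m from the left end

About the fulcrum (at 1.58 m from the left end):
Beam weight: 4.94 × 9.81 = 48.46 N down at 1.49 m → arm 0.09 m, τ = 48.46 × 0.09 = 4.361 N·m counterclockwise.
Hanging mass: 34.9 × 9.81 = 342.4 N down at 2.12 m → arm 0.54 m, τ = 342.4 × 0.54 = 184.9 N·m clockwise.
Sack of grain: 15.4 × 9.81 = 151.1 N down at 1.47 m → arm 0.11 m, τ = 151.1 × 0.11 = 16.62 N·m counterclockwise.
Lamp: 7.05 × 9.81 = 69.16 N down at 0.749 m → arm 0.831 m, τ = 69.16 × 0.831 = 57.47 N·m counterclockwise.
Net moment of existing loads = 106.4 N·m clockwise.
The weight weighs 22.8 × 9.81 = 223.7 N and must supply an equal counterclockwise moment, so its lever arm about the fulcrum is 106.4 / 223.7 = 0.476 m.
That puts it at 1.58 − 0.476 = 1.1 m from the left end.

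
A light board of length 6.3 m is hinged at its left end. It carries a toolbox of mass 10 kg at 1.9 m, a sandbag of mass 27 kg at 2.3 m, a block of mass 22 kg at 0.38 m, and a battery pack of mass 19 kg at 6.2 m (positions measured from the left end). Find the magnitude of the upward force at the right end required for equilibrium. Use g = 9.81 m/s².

Take moments about the left end.
Toolbox: 10 × 9.81 = 98.1 N down at 1.9 m → arm 1.9 m, τ = 98.1 × 1.9 = 186.4 N·m clockwise.
Sandbag: 27 × 9.81 = 264.9 N down at 2.3 m → arm 2.3 m, τ = 264.9 × 2.3 = 609.3 N·m clockwise.
Block: 22 × 9.81 = 215.8 N down at 0.38 m → arm 0.38 m, τ = 215.8 × 0.38 = 82 N·m clockwise.
Battery pack: 19 × 9.81 = 186.4 N down at 6.2 m → arm 6.2 m, τ = 186.4 × 6.2 = 1156 N·m clockwise.
Net moment of the loads = 2034 N·m clockwise.
The upward force F acts at the right end, arm 6.3 m, giving F × 6.3 counterclockwise.
For rotational equilibrium, F × 6.3 = 2034, so F = 2034 / 6.3 = 323 N.

F ≈ 323 N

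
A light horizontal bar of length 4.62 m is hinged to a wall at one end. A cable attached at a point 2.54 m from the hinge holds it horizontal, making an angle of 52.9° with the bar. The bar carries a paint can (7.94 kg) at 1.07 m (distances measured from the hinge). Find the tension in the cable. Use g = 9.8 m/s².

T ≈ 41.1 N

Taking torques about the hinge:
Paint can: 7.94 × 9.8 = 77.81 N down at 1.07 m → arm 1.07 m, τ = 77.81 × 1.07 = 83.26 N·m clockwise.
Total clockwise load moment = 83.26 N·m.
The cable tension T acts at 2.54 m; only its component perpendicular to the bar, T sinθ, produces torque. sin 52.9° = 0.7976.
For rotational equilibrium, T × 2.54 × 0.7976 = 83.26, so T = 83.26 / 2.026 = 41.1 N.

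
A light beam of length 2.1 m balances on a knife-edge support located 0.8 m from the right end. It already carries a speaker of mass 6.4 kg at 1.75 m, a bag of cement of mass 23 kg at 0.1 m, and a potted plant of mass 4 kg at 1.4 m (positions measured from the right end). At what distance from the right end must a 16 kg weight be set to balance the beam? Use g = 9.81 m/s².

x ≈ 1.28 m from the right end

Choose the knife-edge support (at 0.8 m from the right end) as the axis so the support reaction has zero arm there.
Speaker: 6.4 × 9.81 = 62.78 N down at 1.75 m → arm 0.95 m, τ = 62.78 × 0.95 = 59.64 N·m counterclockwise.
Bag of cement: 23 × 9.81 = 225.6 N down at 0.1 m → arm 0.7 m, τ = 225.6 × 0.7 = 157.9 N·m clockwise.
Potted plant: 4 × 9.81 = 39.24 N down at 1.4 m → arm 0.6 m, τ = 39.24 × 0.6 = 23.54 N·m counterclockwise.
Net moment of existing loads = 74.72 N·m clockwise.
The weight weighs 16 × 9.81 = 157 N and must supply an equal counterclockwise moment, so its lever arm about the knife-edge support is 74.72 / 157 = 0.476 m.
That puts it at 0.8 + 0.476 = 1.28 m from the right end.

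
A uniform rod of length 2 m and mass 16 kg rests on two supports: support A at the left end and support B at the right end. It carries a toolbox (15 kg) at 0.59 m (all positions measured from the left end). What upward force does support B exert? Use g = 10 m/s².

R_B ≈ 124 N

Take moments about support A.
Beam weight: 16 × 10 = 160 N down at 1 m → arm 1 m, τ = 160 × 1 = 160 N·m clockwise.
Toolbox: 15 × 10 = 150 N down at 0.59 m → arm 0.59 m, τ = 150 × 0.59 = 88.5 N·m clockwise.
Net load moment about support A = 248.5 N·m clockwise.
Reaction R at support B is upward at 2 m, arm 2 m → moment R × 2 counterclockwise.
For rotational equilibrium, R × 2 = 248.5, so R = 124 N.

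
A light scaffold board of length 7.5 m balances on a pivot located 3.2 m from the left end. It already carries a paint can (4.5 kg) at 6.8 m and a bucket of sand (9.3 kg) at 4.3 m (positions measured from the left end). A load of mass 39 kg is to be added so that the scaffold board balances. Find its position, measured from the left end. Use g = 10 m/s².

Take moments about the pivot (at 3.2 m from the left end).
Paint can: 4.5 × 10 = 45 N down at 6.8 m → arm 3.6 m, τ = 45 × 3.6 = 162 N·m clockwise.
Bucket of sand: 9.3 × 10 = 93 N down at 4.3 m → arm 1.1 m, τ = 93 × 1.1 = 102.3 N·m clockwise.
Net moment of existing loads = 264.3 N·m clockwise.
The load weighs 39 × 10 = 390 N and must supply an equal counterclockwise moment, so its lever arm about the pivot is 264.3 / 390 = 0.678 m.
That puts it at 3.2 − 0.678 = 2.52 m from the left end.

x ≈ 2.52 m from the left end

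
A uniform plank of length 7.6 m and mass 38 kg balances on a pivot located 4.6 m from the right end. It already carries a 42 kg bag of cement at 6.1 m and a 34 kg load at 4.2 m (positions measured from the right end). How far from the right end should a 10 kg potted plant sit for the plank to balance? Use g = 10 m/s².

x ≈ 2.7 m from the right end

Choose the pivot (at 4.6 m from the right end) as the axis so the support reaction has zero arm there.
Beam weight: 38 × 10 = 380 N down at 3.8 m → arm 0.8 m, τ = 380 × 0.8 = 304 N·m clockwise.
Bag of cement: 42 × 10 = 420 N down at 6.1 m → arm 1.5 m, τ = 420 × 1.5 = 630 N·m counterclockwise.
Load: 34 × 10 = 340 N down at 4.2 m → arm 0.4 m, τ = 340 × 0.4 = 136 N·m clockwise.
Net moment of existing loads = 190 N·m counterclockwise.
The potted plant weighs 10 × 10 = 100 N and must supply an equal clockwise moment, so its lever arm about the pivot is 190 / 100 = 1.9 m.
That puts it at 4.6 − 1.9 = 2.7 m from the right end.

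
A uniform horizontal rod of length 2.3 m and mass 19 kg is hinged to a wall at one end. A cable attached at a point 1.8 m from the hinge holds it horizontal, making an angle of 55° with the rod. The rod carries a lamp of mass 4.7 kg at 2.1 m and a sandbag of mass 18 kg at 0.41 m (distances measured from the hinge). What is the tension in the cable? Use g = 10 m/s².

About the hinge:
Beam weight: 19 × 10 = 190 N down at 1.15 m → arm 1.15 m, τ = 190 × 1.15 = 218.5 N·m clockwise.
Lamp: 4.7 × 10 = 47 N down at 2.1 m → arm 2.1 m, τ = 47 × 2.1 = 98.7 N·m clockwise.
Sandbag: 18 × 10 = 180 N down at 0.41 m → arm 0.41 m, τ = 180 × 0.41 = 73.8 N·m clockwise.
Total clockwise load moment = 391 N·m.
The cable tension T acts at 1.8 m; only its component perpendicular to the rod, T sinθ, produces torque. sin 55° = 0.8192.
Setting net torque to zero: T × 1.8 × 0.8192 = 391 → T = 391 / 1.475 = 265 N.

T ≈ 265 N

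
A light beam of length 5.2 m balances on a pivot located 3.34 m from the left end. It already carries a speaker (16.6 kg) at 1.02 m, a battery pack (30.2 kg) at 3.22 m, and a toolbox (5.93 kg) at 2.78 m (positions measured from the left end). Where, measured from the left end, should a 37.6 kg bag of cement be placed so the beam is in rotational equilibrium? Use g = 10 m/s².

x ≈ 4.55 m from the left end

Choose the pivot (at 3.34 m from the left end) as the axis so the support reaction has zero arm there.
Speaker: 16.6 × 10 = 166 N down at 1.02 m → arm 2.32 m, τ = 166 × 2.32 = 385.1 N·m counterclockwise.
Battery pack: 30.2 × 10 = 302 N down at 3.22 m → arm 0.12 m, τ = 302 × 0.12 = 36.24 N·m counterclockwise.
Toolbox: 5.93 × 10 = 59.3 N down at 2.78 m → arm 0.56 m, τ = 59.3 × 0.56 = 33.21 N·m counterclockwise.
Net moment of existing loads = 454.6 N·m counterclockwise.
The bag of cement weighs 37.6 × 10 = 376 N and must supply an equal clockwise moment, so its lever arm about the pivot is 454.6 / 376 = 1.21 m.
That puts it at 3.34 + 1.21 = 4.55 m from the left end.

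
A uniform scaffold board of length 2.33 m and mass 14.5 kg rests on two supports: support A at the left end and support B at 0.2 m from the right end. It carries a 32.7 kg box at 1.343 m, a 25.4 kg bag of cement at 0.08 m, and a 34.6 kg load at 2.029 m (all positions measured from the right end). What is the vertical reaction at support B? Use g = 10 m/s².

R_B ≈ 548 N

About support A:
Beam weight: 14.5 × 10 = 145 N down at 1.165 m → arm 1.165 m, τ = 145 × 1.165 = 168.9 N·m clockwise.
Box: 32.7 × 10 = 327 N down at 1.343 m → arm 0.987 m, τ = 327 × 0.987 = 322.7 N·m clockwise.
Bag of cement: 25.4 × 10 = 254 N down at 0.08 m → arm 2.25 m, τ = 254 × 2.25 = 571.5 N·m clockwise.
Load: 34.6 × 10 = 346 N down at 2.029 m → arm 0.301 m, τ = 346 × 0.301 = 104.1 N·m clockwise.
Net load moment about support A = 1167 N·m clockwise.
Reaction R at support B is upward at 0.2 m, arm 2.13 m → moment R × 2.13 counterclockwise.
For rotational equilibrium, R × 2.13 = 1167, so R = 548 N.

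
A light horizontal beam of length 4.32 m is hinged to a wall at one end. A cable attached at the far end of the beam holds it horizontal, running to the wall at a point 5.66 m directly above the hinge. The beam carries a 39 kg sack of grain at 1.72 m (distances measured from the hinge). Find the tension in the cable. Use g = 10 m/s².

Sum moments about the hinge (the unknown hinge reaction has zero arm there).
Sack of grain: 39 × 10 = 390 N down at 1.72 m → arm 1.72 m, τ = 390 × 1.72 = 670.8 N·m clockwise.
Total clockwise load moment = 670.8 N·m.
The cable tension T acts at 4.32 m; only its component perpendicular to the beam, T sinθ, produces torque. sinθ = h/√(h²+d²) = 5.66/√(5.66²+4.32²) = 0.7949.
Στ = 0 ⇒ T × 4.32 × 0.7949 = 670.8 ⇒ T = 670.8 / 3.434 = 195 N.

T ≈ 195 N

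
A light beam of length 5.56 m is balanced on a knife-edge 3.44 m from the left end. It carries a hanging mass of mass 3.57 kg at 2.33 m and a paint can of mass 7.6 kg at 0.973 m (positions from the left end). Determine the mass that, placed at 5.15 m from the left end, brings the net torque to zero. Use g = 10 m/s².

About the knife-edge (at 3.44 m from the left end):
Hanging mass: 3.57 × 10 = 35.7 N down at 2.33 m → arm 1.11 m, τ = 35.7 × 1.11 = 39.63 N·m counterclockwise.
Paint can: 7.6 × 10 = 76 N down at 0.973 m → arm 2.467 m, τ = 76 × 2.467 = 187.5 N·m counterclockwise.
Net moment of known loads = 227.1 N·m counterclockwise.
An unknown mass m at 5.15 m has arm 1.71 m; its moment is m·g·1.71 clockwise.
Setting net torque to zero: m × 10 × 1.71 = 227.1 → m = 227.1 / (10 × 1.71) = 13.3 kg.

m ≈ 13.3 kg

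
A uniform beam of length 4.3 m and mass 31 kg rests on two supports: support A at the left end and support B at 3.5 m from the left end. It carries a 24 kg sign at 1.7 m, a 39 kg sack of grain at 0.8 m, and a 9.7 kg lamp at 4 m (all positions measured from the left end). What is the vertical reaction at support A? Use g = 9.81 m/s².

R_A ≈ 520 N

Choose support B as the axis so its reaction then has zero moment arm.
Beam weight: 31 × 9.81 = 304.1 N down at 2.15 m → arm 1.35 m, τ = 304.1 × 1.35 = 410.5 N·m counterclockwise.
Sign: 24 × 9.81 = 235.4 N down at 1.7 m → arm 1.8 m, τ = 235.4 × 1.8 = 423.7 N·m counterclockwise.
Sack of grain: 39 × 9.81 = 382.6 N down at 0.8 m → arm 2.7 m, τ = 382.6 × 2.7 = 1033 N·m counterclockwise.
Lamp: 9.7 × 9.81 = 95.16 N down at 4 m → arm 0.5 m, τ = 95.16 × 0.5 = 47.58 N·m clockwise.
Net load moment about support B = 1820 N·m counterclockwise.
Reaction R at support A is upward at 0 m, arm 3.5 m → moment R × 3.5 clockwise.
For rotational equilibrium, R × 3.5 = 1820, so R = 520 N.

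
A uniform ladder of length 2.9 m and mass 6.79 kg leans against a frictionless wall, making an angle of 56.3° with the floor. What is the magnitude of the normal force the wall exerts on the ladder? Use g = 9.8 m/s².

N_wall ≈ 22.2 N

Sum moments about the foot of the ladder (the floor normal and friction both act there and drop out).
Ladder weight 6.79×9.8 = 66.54 N acts at 1.45 m along the ladder; its horizontal arm is 1.45·cos56.3° = 0.8045 m → τ = 53.53 N·m clockwise.
Wall normal N acts horizontally at the top; its moment arm is the height L sinθ = 2.9·sin56.3° = 2.413 m, counterclockwise.
Balancing moments: N × 2.413 = 53.53, giving N = 22.2 N.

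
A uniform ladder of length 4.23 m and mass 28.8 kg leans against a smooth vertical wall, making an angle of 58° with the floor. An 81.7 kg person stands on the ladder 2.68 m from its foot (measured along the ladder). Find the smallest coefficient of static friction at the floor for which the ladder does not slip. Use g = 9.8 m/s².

μ_min ≈ 0.374

About the foot of the ladder:
Ladder weight 28.8×9.8 = 282.2 N acts at 2.115 m along the ladder; its horizontal arm is 2.115·cos58° = 1.121 m → τ = 316.3 N·m clockwise.
Person: 81.7×9.8 = 800.7 N at 2.68 m → arm 1.42 m → τ = 1137 N·m clockwise.
Wall normal N acts horizontally at the top; its moment arm is the height L sinθ = 4.23·sin58° = 3.587 m, counterclockwise.
Setting net torque to zero: N × 3.587 = 1453 → N = 405.1 N.
ΣFx = 0 ⇒ f = N_wall = 405.1 N. ΣFy = 0 ⇒ N_floor = 1083 N.
μ_min = f / N_floor = 405.1 / 1083 = 0.374.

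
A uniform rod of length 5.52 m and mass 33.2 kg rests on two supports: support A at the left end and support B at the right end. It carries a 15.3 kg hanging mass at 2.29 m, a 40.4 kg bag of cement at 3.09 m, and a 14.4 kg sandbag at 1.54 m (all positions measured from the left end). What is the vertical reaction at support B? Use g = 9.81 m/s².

R_B ≈ 486 N

Choose support A as the axis so its reaction then has zero moment arm.
Beam weight: 33.2 × 9.81 = 325.7 N down at 2.76 m → arm 2.76 m, τ = 325.7 × 2.76 = 898.9 N·m clockwise.
Hanging mass: 15.3 × 9.81 = 150.1 N down at 2.29 m → arm 2.29 m, τ = 150.1 × 2.29 = 343.7 N·m clockwise.
Bag of cement: 40.4 × 9.81 = 396.3 N down at 3.09 m → arm 3.09 m, τ = 396.3 × 3.09 = 1225 N·m clockwise.
Sandbag: 14.4 × 9.81 = 141.3 N down at 1.54 m → arm 1.54 m, τ = 141.3 × 1.54 = 217.6 N·m clockwise.
Net load moment about support A = 2685 N·m clockwise.
Reaction R at support B is upward at 5.52 m, arm 5.52 m → moment R × 5.52 counterclockwise.
Balancing moments: R × 5.52 = 2685, giving R = 486 N.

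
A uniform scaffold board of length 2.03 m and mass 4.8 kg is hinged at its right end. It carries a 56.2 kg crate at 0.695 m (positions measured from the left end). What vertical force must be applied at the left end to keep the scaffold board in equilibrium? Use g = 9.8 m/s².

Sum moments about the right end (the unknown pivot reaction has zero arm there).
Beam weight: 4.8 × 9.8 = 47.04 N down at 1.015 m → arm 1.015 m, τ = 47.04 × 1.015 = 47.75 N·m counterclockwise.
Crate: 56.2 × 9.8 = 550.8 N down at 0.695 m → arm 1.335 m, τ = 550.8 × 1.335 = 735.3 N·m counterclockwise.
Net moment of the loads = 783 N·m counterclockwise.
The upward force F acts at the left end, arm 2.03 m, giving F × 2.03 clockwise.
Balancing moments: F × 2.03 = 783, giving F = 783 / 2.03 = 386 N.

F ≈ 386 N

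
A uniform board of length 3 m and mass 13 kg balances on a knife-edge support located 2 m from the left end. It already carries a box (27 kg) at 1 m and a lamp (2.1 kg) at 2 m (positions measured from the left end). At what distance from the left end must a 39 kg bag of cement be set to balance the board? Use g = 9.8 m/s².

Choose the knife-edge support (at 2 m from the left end) as the axis so the support reaction has zero arm there.
Beam weight: 13 × 9.8 = 127.4 N down at 1.5 m → arm 0.5 m, τ = 127.4 × 0.5 = 63.7 N·m counterclockwise.
Box: 27 × 9.8 = 264.6 N down at 1 m → arm 1 m, τ = 264.6 × 1 = 264.6 N·m counterclockwise.
Lamp: acts at the knife-edge support, moment arm 0 → no torque.
Net moment of existing loads = 328.3 N·m counterclockwise.
The bag of cement weighs 39 × 9.8 = 382.2 N and must supply an equal clockwise moment, so its lever arm about the knife-edge support is 328.3 / 382.2 = 0.859 m.
That puts it at 2 + 0.859 = 2.86 m from the left end.

x ≈ 2.86 m from the left end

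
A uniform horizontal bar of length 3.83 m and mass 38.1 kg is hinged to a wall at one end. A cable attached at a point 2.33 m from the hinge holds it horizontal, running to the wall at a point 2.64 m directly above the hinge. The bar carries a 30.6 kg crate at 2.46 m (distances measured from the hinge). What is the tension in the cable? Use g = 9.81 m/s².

T ≈ 832 N

About the hinge:
Beam weight: 38.1 × 9.81 = 373.8 N down at 1.915 m → arm 1.915 m, τ = 373.8 × 1.915 = 715.8 N·m clockwise.
Crate: 30.6 × 9.81 = 300.2 N down at 2.46 m → arm 2.46 m, τ = 300.2 × 2.46 = 738.5 N·m clockwise.
Total clockwise load moment = 1454 N·m.
The cable tension T acts at 2.33 m; only its component perpendicular to the bar, T sinθ, produces torque. sinθ = h/√(h²+d²) = 2.64/√(2.64²+2.33²) = 0.7498.
Στ = 0 ⇒ T × 2.33 × 0.7498 = 1454 ⇒ T = 1454 / 1.747 = 832 N.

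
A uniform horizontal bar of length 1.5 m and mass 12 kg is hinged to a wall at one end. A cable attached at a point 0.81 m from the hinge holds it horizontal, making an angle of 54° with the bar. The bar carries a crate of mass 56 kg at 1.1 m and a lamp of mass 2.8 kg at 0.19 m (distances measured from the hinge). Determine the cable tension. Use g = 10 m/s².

About the hinge:
Beam weight: 12 × 10 = 120 N down at 0.75 m → arm 0.75 m, τ = 120 × 0.75 = 90 N·m clockwise.
Crate: 56 × 10 = 560 N down at 1.1 m → arm 1.1 m, τ = 560 × 1.1 = 616 N·m clockwise.
Lamp: 2.8 × 10 = 28 N down at 0.19 m → arm 0.19 m, τ = 28 × 0.19 = 5.32 N·m clockwise.
Total clockwise load moment = 711.3 N·m.
The cable tension T acts at 0.81 m; only its component perpendicular to the bar, T sinθ, produces torque. sin 54° = 0.809.
Balancing moments: T × 0.81 × 0.809 = 711.3, giving T = 711.3 / 0.6553 = 1090 N.

T ≈ 1090 N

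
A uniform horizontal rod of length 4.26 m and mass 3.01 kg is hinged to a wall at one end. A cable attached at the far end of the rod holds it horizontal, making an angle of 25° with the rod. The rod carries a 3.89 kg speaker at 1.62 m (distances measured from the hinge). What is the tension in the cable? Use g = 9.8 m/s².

Taking torques about the hinge:
Beam weight: 3.01 × 9.8 = 29.5 N down at 2.13 m → arm 2.13 m, τ = 29.5 × 2.13 = 62.83 N·m clockwise.
Speaker: 3.89 × 9.8 = 38.12 N down at 1.62 m → arm 1.62 m, τ = 38.12 × 1.62 = 61.75 N·m clockwise.
Total clockwise load moment = 124.6 N·m.
The cable tension T acts at 4.26 m; only its component perpendicular to the rod, T sinθ, produces torque. sin 25° = 0.4226.
For rotational equilibrium, T × 4.26 × 0.4226 = 124.6, so T = 124.6 / 1.8 = 69.2 N.

T ≈ 69.2 N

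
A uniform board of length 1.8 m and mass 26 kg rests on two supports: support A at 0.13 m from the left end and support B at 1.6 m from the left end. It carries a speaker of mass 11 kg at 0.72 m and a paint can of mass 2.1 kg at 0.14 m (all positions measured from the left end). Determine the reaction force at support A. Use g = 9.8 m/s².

Sum moments about support B (its reaction then has zero moment arm).
Beam weight: 26 × 9.8 = 254.8 N down at 0.9 m → arm 0.7 m, τ = 254.8 × 0.7 = 178.4 N·m counterclockwise.
Speaker: 11 × 9.8 = 107.8 N down at 0.72 m → arm 0.88 m, τ = 107.8 × 0.88 = 94.86 N·m counterclockwise.
Paint can: 2.1 × 9.8 = 20.58 N down at 0.14 m → arm 1.46 m, τ = 20.58 × 1.46 = 30.05 N·m counterclockwise.
Net load moment about support B = 303.3 N·m counterclockwise.
Reaction R at support A is upward at 0.13 m, arm 1.47 m → moment R × 1.47 clockwise.
Balancing moments: R × 1.47 = 303.3, giving R = 206 N.

R_A ≈ 206 N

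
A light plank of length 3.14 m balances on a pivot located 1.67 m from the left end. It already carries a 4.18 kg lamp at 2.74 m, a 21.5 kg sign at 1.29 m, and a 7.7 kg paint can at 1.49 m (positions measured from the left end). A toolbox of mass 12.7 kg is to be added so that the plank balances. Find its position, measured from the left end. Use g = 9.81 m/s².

Take moments about the pivot (at 1.67 m from the left end).
Lamp: 4.18 × 9.81 = 41.01 N down at 2.74 m → arm 1.07 m, τ = 41.01 × 1.07 = 43.88 N·m clockwise.
Sign: 21.5 × 9.81 = 210.9 N down at 1.29 m → arm 0.38 m, τ = 210.9 × 0.38 = 80.14 N·m counterclockwise.
Paint can: 7.7 × 9.81 = 75.54 N down at 1.49 m → arm 0.18 m, τ = 75.54 × 0.18 = 13.6 N·m counterclockwise.
Net moment of existing loads = 49.86 N·m counterclockwise.
The toolbox weighs 12.7 × 9.81 = 124.6 N and must supply an equal clockwise moment, so its lever arm about the pivot is 49.86 / 124.6 = 0.4 m.
That puts it at 1.67 + 0.4 = 2.07 m from the left end.

x ≈ 2.07 m from the left end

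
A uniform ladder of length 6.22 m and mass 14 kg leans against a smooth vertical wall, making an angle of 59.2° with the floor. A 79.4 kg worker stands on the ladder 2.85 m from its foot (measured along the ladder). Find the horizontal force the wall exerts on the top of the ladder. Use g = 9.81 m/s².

About the foot of the ladder:
Ladder weight 14×9.81 = 137.3 N acts at 3.11 m along the ladder; its horizontal arm is 3.11·cos59.2° = 1.592 m → τ = 218.6 N·m clockwise.
Worker: 79.4×9.81 = 778.9 N at 2.85 m → arm 1.459 m → τ = 1136 N·m clockwise.
Wall normal N acts horizontally at the top; its moment arm is the height L sinθ = 6.22·sin59.2° = 5.343 m, counterclockwise.
Balancing moments: N × 5.343 = 1355, giving N = 254 N.

N_wall ≈ 254 N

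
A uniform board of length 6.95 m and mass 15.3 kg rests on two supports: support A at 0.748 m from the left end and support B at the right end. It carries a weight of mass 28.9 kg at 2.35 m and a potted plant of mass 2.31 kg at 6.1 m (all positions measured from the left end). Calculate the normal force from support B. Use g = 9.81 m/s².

Sum moments about support A (its reaction then has zero moment arm).
Beam weight: 15.3 × 9.81 = 150.1 N down at 3.475 m → arm 2.727 m, τ = 150.1 × 2.727 = 409.3 N·m clockwise.
Weight: 28.9 × 9.81 = 283.5 N down at 2.35 m → arm 1.602 m, τ = 283.5 × 1.602 = 454.2 N·m clockwise.
Potted plant: 2.31 × 9.81 = 22.66 N down at 6.1 m → arm 5.352 m, τ = 22.66 × 5.352 = 121.3 N·m clockwise.
Net load moment about support A = 984.8 N·m clockwise.
Reaction R at support B is upward at 6.95 m, arm 6.202 m → moment R × 6.202 counterclockwise.
Setting net torque to zero: R × 6.202 = 984.8 → R = 159 N.

R_B ≈ 159 N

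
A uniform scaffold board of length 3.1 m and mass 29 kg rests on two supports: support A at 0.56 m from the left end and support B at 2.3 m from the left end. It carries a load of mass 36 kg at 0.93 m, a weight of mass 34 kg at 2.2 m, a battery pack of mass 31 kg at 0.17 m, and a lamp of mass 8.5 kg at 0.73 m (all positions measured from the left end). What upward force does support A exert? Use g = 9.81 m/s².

About support B:
Beam weight: 29 × 9.81 = 284.5 N down at 1.55 m → arm 0.75 m, τ = 284.5 × 0.75 = 213.4 N·m counterclockwise.
Load: 36 × 9.81 = 353.2 N down at 0.93 m → arm 1.37 m, τ = 353.2 × 1.37 = 483.9 N·m counterclockwise.
Weight: 34 × 9.81 = 333.5 N down at 2.2 m → arm 0.1 m, τ = 333.5 × 0.1 = 33.35 N·m counterclockwise.
Battery pack: 31 × 9.81 = 304.1 N down at 0.17 m → arm 2.13 m, τ = 304.1 × 2.13 = 647.7 N·m counterclockwise.
Lamp: 8.5 × 9.81 = 83.39 N down at 0.73 m → arm 1.57 m, τ = 83.39 × 1.57 = 130.9 N·m counterclockwise.
Net load moment about support B = 1509 N·m counterclockwise.
Reaction R at support A is upward at 0.56 m, arm 1.74 m → moment R × 1.74 clockwise.
Balancing moments: R × 1.74 = 1509, giving R = 867 N.

R_A ≈ 867 N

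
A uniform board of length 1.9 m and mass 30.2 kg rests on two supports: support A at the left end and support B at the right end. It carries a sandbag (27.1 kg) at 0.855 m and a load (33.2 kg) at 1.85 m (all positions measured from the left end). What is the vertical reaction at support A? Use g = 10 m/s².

Sum moments about support B (its reaction then has zero moment arm).
Beam weight: 30.2 × 10 = 302 N down at 0.95 m → arm 0.95 m, τ = 302 × 0.95 = 286.9 N·m counterclockwise.
Sandbag: 27.1 × 10 = 271 N down at 0.855 m → arm 1.045 m, τ = 271 × 1.045 = 283.2 N·m counterclockwise.
Load: 33.2 × 10 = 332 N down at 1.85 m → arm 0.05 m, τ = 332 × 0.05 = 16.6 N·m counterclockwise.
Net load moment about support B = 586.7 N·m counterclockwise.
Reaction R at support A is upward at 0 m, arm 1.9 m → moment R × 1.9 clockwise.
For rotational equilibrium, R × 1.9 = 586.7, so R = 309 N.

R_A ≈ 309 N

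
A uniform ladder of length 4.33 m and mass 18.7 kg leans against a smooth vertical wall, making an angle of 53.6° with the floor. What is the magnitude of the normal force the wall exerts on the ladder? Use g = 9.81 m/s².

Choose the foot of the ladder as the axis so the floor normal and friction both act there and drop out.
Ladder weight 18.7×9.81 = 183.4 N acts at 2.165 m along the ladder; its horizontal arm is 2.165·cos53.6° = 1.285 m → τ = 235.7 N·m clockwise.
Wall normal N acts horizontally at the top; its moment arm is the height L sinθ = 4.33·sin53.6° = 3.485 m, counterclockwise.
Στ = 0 ⇒ N × 3.485 = 235.7 ⇒ N = 67.6 N.

N_wall ≈ 67.6 N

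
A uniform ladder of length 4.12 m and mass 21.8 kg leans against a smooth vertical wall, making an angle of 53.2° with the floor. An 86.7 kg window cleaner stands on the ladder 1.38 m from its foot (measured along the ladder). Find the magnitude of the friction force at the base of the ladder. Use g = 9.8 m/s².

f ≈ 293 N

Sum moments about the foot of the ladder (the floor normal and friction both act there and drop out).
Ladder weight 21.8×9.8 = 213.6 N acts at 2.06 m along the ladder; its horizontal arm is 2.06·cos53.2° = 1.234 m → τ = 263.6 N·m clockwise.
Window cleaner: 86.7×9.8 = 849.7 N at 1.38 m → arm 0.8267 m → τ = 702.4 N·m clockwise.
Wall normal N acts horizontally at the top; its moment arm is the height L sinθ = 4.12·sin53.2° = 3.299 m, counterclockwise.
Setting net torque to zero: N × 3.299 = 966 → N = 293 N.
ΣFx = 0: friction at the foot balances the wall's push, so f = N_wall = 293 N.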